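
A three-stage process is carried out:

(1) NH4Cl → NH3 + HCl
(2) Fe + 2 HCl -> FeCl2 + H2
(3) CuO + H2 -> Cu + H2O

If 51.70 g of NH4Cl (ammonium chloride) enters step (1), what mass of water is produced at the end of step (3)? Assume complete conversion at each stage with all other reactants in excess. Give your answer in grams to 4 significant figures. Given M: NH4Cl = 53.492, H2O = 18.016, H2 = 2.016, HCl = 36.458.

8.706 g

n(NH4Cl) = 51.70 / 53.492 = 0.96650 mol.
Reaction (1): NH4Cl→HCl ratio 1:1 ⇒ n(HCl) = 0.96650 mol.
Reaction (2): HCl→H2 ratio 2:1 ⇒ n(H2) = 0.48325 mol.
Reaction (3): H2→H2O ratio 1:1 ⇒ n(H2O) = 0.48325 mol.
Mass of H2O = 0.48325 × 18.016 = 8.7062 g.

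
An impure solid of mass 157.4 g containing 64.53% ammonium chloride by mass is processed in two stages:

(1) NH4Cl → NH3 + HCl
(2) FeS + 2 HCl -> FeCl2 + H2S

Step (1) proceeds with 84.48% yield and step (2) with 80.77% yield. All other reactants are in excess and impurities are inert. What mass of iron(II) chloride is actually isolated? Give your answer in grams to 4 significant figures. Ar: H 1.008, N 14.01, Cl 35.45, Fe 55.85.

82.11 g

Pure NH4Cl = 157.4 × 0.6453 = 101.57 g.
M(NH4Cl) = 14.01 + 4(1.008) + 35.45 = 53.492 g/mol.
M(FeCl2) = 55.85 + 2(35.45) = 126.75 g/mol.
n(NH4Cl) = 101.57 / 53.492 = 1.8988 mol.
Step 1 (NH4Cl:HCl = 1:1): theoretical n(HCl) = 1.8988 mol; at 84.48% yield, n(HCl) = 1.6041 mol.
Step 2 (HCl:FeCl2 = 2:1): theoretical n(FeCl2) = 0.80205 mol, so theoretical mass = 0.80205 × 126.75 = 101.66 g.
At 80.77% yield, actual mass of FeCl2 = 101.66 × 0.8077 = 82.111 g.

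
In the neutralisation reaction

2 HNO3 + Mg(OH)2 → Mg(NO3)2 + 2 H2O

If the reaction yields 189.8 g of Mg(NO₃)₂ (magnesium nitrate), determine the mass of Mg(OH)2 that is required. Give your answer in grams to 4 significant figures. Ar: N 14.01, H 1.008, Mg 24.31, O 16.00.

M(Mg(NO3)2) = 24.31 + 2(14.01) + 6(16.00) = 148.33 g/mol.
M(Mg(OH)2) = 24.31 + 2(16.00) + 2(1.008) = 58.326 g/mol.
n(Mg(NO3)2) = 189.80 g / 148.33 g/mol = 1.2796 mol.
From the equation the Mg(NO3)2:Mg(OH)2 mole ratio is 1:1, so n(Mg(OH)2) = 1.2796 × 1/1 = 1.2796 mol.
Mass of Mg(OH)2 = 1.2796 mol × 58.326 g/mol = 74.633 g.

74.63 g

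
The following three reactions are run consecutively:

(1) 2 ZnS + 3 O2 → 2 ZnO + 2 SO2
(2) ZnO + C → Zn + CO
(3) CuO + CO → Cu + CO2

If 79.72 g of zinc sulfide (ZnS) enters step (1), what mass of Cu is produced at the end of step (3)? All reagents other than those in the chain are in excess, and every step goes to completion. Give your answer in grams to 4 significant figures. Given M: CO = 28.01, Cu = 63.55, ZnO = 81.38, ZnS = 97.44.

n(ZnS) = 79.72 / 97.44 = 0.81814 mol.
Reaction (1): ZnS→ZnO ratio 2:2 ⇒ n(ZnO) = 0.81814 mol.
Reaction (2): ZnO→CO ratio 1:1 ⇒ n(CO) = 0.81814 mol.
Reaction (3): CO→Cu ratio 1:1 ⇒ n(Cu) = 0.81814 mol.
Mass of Cu = 0.81814 × 63.55 = 51.993 g.

51.99 g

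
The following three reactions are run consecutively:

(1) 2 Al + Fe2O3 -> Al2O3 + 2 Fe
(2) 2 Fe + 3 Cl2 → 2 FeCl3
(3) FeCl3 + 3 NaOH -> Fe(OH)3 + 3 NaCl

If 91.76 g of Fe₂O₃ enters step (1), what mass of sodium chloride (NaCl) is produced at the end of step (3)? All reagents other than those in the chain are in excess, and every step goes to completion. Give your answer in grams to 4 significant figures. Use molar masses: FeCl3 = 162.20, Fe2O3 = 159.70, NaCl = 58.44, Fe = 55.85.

201.5 g

n(Fe2O3) = 91.76 / 159.70 = 0.57458 mol.
Reaction (1): Fe2O3→Fe ratio 1:2 ⇒ n(Fe) = 1.1492 mol.
Reaction (2): Fe→FeCl3 ratio 2:2 ⇒ n(FeCl3) = 1.1492 mol.
Reaction (3): FeCl3→NaCl ratio 1:3 ⇒ n(NaCl) = 3.4475 mol.
Mass of NaCl = 3.4475 × 58.44 = 201.47 g.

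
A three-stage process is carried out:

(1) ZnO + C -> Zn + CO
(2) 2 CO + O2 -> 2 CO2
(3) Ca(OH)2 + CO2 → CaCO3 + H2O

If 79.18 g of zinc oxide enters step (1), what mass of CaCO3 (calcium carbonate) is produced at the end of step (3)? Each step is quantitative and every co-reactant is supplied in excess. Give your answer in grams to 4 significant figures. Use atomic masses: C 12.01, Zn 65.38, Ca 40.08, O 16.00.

97.38 g

M(ZnO) = 65.38 + 16.00 = 81.38 g/mol.
M(CaCO3) = 40.08 + 12.01 + 3(16.00) = 100.09 g/mol.
n(ZnO) = 79.18 / 81.38 = 0.97297 mol.
Reaction (1): ZnO→CO ratio 1:1 ⇒ n(CO) = 0.97297 mol.
Reaction (2): CO→CO2 ratio 2:2 ⇒ n(CO2) = 0.97297 mol.
Reaction (3): CO2→CaCO3 ratio 1:1 ⇒ n(CaCO3) = 0.97297 mol.
Mass of CaCO3 = 0.97297 × 100.09 = 97.384 g.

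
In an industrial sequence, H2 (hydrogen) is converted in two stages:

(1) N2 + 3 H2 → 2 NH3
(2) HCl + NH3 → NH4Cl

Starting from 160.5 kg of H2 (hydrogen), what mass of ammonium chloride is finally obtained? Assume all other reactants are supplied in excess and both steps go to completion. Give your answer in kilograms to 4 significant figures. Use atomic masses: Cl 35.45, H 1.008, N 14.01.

M(H2) = 2(1.008) = 2.016 g/mol.
M(NH4Cl) = 14.01 + 4(1.008) + 35.45 = 53.492 g/mol.
160.5 kg = 160500 g.
n(H2) = 160500 / 2.016 = 79613 mol.
Step 1 gives a 3:2 ratio of H2 to NH3, so n(NH3) = 53075 mol.
In step 2 the NH3:NH4Cl ratio is 1:1, so n(NH4Cl) = 53075 mol.
Mass of NH4Cl = 53075 × 53.492 = 2.8391 × 10^6 g = 2839 kg.

2839 kg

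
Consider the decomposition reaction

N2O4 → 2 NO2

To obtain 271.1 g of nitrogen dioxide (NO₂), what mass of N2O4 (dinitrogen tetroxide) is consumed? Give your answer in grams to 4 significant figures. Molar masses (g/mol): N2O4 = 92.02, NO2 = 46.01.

271.1 g

n(NO2) = 271.10 g / 46.01 g/mol = 5.8922 mol.
From the equation the NO2:N2O4 mole ratio is 2:1, so n(N2O4) = 5.8922 × 1/2 = 2.9461 mol.
Mass of N2O4 = 2.9461 mol × 92.02 g/mol = 271.10 g.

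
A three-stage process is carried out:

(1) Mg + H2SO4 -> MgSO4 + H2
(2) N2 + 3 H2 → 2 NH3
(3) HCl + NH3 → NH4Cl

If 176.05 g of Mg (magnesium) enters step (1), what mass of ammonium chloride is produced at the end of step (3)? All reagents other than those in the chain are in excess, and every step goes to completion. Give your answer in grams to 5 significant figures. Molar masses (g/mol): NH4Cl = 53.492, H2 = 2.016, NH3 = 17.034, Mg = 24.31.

258.25 g

n(Mg) = 176.05 / 24.31 = 7.24188 mol.
Reaction (1): Mg→H2 ratio 1:1 ⇒ n(H2) = 7.24188 mol.
Reaction (2): H2→NH3 ratio 3:2 ⇒ n(NH3) = 4.82792 mol.
Reaction (3): NH3→NH4Cl ratio 1:1 ⇒ n(NH4Cl) = 4.82792 mol.
Mass of NH4Cl = 4.82792 × 53.492 = 258.255 g.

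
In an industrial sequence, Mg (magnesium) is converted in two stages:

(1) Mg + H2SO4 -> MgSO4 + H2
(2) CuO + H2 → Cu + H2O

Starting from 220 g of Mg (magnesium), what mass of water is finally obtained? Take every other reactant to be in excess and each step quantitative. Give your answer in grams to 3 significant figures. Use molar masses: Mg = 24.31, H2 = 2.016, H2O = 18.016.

163 g

n(Mg) = 220.0 / 24.31 = 9.050 mol.
Step 1 gives a 1:1 ratio of Mg to H2, so n(H2) = 9.050 mol.
In step 2 the H2:H2O ratio is 1:1, so n(H2O) = 9.050 mol.
Mass of H2O = 9.050 × 18.016 = 163.0 g.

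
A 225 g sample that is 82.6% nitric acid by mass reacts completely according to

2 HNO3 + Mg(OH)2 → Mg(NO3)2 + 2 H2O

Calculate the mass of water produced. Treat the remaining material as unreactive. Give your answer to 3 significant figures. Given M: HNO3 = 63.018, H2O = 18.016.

Mass of pure HNO3 = 225 g × 0.826 = 185.8 g.
n(HNO3) = 185.8 g / 63.018 g/mol = 2.949 mol.
From the equation the HNO3:H2O mole ratio is 2:2, so n(H2O) = 2.949 × 2/2 = 2.949 mol.
Mass of H2O = 2.949 mol × 18.016 g/mol = 53.13 g.

53.1 g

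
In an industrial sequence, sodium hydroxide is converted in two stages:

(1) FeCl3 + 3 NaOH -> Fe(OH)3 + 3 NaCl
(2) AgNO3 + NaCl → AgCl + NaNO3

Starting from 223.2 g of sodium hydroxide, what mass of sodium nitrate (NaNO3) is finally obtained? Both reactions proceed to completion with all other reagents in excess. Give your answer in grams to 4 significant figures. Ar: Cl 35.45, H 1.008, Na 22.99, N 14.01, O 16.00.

474.3 g

M(NaOH) = 22.99 + 16.00 + 1.008 = 39.998 g/mol.
M(NaNO3) = 22.99 + 14.01 + 3(16.00) = 85.00 g/mol.
n(NaOH) = 223.20 / 39.998 = 5.5803 mol.
Step 1 gives a 3:3 ratio of NaOH to NaCl, so n(NaCl) = 5.5803 mol.
In step 2 the NaCl:NaNO3 ratio is 1:1, so n(NaNO3) = 5.5803 mol.
Mass of NaNO3 = 5.5803 × 85.00 = 474.32 g.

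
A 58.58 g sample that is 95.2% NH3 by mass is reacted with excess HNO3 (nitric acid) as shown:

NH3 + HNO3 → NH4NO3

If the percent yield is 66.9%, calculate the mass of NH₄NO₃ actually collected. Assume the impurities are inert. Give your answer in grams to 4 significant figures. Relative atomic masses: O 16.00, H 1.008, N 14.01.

175.3 g

Pure NH3 available = 58.58 g × 0.952 = 55.768 g.
M(NH3) = 14.01 + 3(1.008) = 17.034 g/mol.
M(NH4NO3) = 2(14.01) + 4(1.008) + 3(16.00) = 80.052 g/mol.
n(NH3) = 55.768 g / 17.034 g/mol = 3.2739 mol.
From the equation the NH3:NH4NO3 mole ratio is 1:1, so n(NH4NO3) = 3.2739 × 1/1 = 3.2739 mol.
Mass of NH4NO3 = 3.2739 mol × 80.052 g/mol = 262.08 g.
Actual mass collected = 262.08 g × 0.669 = 175.33 g.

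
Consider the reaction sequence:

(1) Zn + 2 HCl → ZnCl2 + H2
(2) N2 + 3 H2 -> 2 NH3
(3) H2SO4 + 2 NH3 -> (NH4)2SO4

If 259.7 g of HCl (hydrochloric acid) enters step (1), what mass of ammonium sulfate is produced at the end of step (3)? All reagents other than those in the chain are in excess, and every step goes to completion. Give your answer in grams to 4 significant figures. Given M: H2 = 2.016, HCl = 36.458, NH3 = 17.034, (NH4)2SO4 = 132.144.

n(HCl) = 259.7 / 36.458 = 7.1233 mol.
Reaction (1): HCl→H2 ratio 2:1 ⇒ n(H2) = 3.5616 mol.
Reaction (2): H2→NH3 ratio 3:2 ⇒ n(NH3) = 2.3744 mol.
Reaction (3): NH3→(NH4)2SO4 ratio 2:1 ⇒ n((NH4)2SO4) = 1.1872 mol.
Mass of (NH4)2SO4 = 1.1872 × 132.144 = 156.88 g.

156.9 g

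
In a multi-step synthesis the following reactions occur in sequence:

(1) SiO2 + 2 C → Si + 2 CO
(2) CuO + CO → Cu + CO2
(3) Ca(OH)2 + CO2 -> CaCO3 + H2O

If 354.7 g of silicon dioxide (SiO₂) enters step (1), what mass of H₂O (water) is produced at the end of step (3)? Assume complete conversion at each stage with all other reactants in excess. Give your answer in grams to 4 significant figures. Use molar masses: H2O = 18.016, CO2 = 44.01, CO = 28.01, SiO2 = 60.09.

n(SiO2) = 354.7 / 60.09 = 5.9028 mol.
Reaction (1): SiO2→CO ratio 1:2 ⇒ n(CO) = 11.806 mol.
Reaction (2): CO→CO2 ratio 1:1 ⇒ n(CO2) = 11.806 mol.
Reaction (3): CO2→H2O ratio 1:1 ⇒ n(H2O) = 11.806 mol.
Mass of H2O = 11.806 × 18.016 = 212.69 g.

212.7 g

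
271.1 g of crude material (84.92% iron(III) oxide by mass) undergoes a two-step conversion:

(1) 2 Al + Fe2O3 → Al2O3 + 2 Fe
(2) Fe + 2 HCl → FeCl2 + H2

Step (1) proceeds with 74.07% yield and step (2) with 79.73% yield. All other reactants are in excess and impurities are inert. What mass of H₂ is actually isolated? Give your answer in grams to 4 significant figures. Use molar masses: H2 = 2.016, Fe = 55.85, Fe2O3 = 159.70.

3.433 g

Pure Fe2O3 = 271.1 × 0.8492 = 230.22 g.
n(Fe2O3) = 230.22 / 159.70 = 1.4416 mol.
Step 1 (Fe2O3:Fe = 1:2): theoretical n(Fe) = 2.8831 mol; at 74.07% yield, n(Fe) = 2.1355 mol.
Step 2 (Fe:H2 = 1:1): theoretical n(H2) = 2.1355 mol, so theoretical mass = 2.1355 × 2.016 = 4.3052 g.
At 79.73% yield, actual mass of H2 = 4.3052 × 0.7973 = 3.4326 g.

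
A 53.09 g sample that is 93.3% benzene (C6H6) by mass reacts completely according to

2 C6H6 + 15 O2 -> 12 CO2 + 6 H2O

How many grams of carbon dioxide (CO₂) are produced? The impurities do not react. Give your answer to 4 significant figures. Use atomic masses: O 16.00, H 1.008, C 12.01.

167.5 g

Mass of pure C6H6 = 53.09 g × 0.933 = 49.533 g.
M(C6H6) = 6(12.01) + 6(1.008) = 78.108 g/mol.
M(CO2) = 12.01 + 2(16.00) = 44.01 g/mol.
n(C6H6) = 49.533 g / 78.108 g/mol = 0.63416 mol.
From the equation the C6H6:CO2 mole ratio is 2:12, so n(CO2) = 0.63416 × 12/2 = 3.8050 mol.
Mass of CO2 = 3.8050 mol × 44.01 g/mol = 167.46 g.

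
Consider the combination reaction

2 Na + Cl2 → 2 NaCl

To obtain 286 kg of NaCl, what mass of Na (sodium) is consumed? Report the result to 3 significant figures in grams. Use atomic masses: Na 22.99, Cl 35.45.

M(NaCl) = 22.99 + 35.45 = 58.44 g/mol.
M(Na) = 22.99 g/mol.
Convert: 286 kg = 286000 g.
n(NaCl) = 286000 g / 58.44 g/mol = 4894 mol.
From the equation the NaCl:Na mole ratio is 2:2, so n(Na) = 4894 × 2/2 = 4894 mol.
Mass of Na = 4894 mol × 22.99 g/mol = 112500 g.

113000 g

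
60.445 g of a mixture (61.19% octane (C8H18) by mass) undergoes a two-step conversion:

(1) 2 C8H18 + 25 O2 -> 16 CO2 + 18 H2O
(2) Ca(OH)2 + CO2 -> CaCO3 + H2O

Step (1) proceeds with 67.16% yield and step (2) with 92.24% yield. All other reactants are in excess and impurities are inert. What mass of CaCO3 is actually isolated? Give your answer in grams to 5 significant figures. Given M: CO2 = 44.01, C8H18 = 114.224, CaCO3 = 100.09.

160.62 g

Pure C8H18 = 60.445 × 0.6119 = 36.9863 g.
n(C8H18) = 36.9863 / 114.224 = 0.323805 mol.
Step 1 (C8H18:CO2 = 2:16): theoretical n(CO2) = 2.59044 mol; at 67.16% yield, n(CO2) = 1.73974 mol.
Step 2 (CO2:CaCO3 = 1:1): theoretical n(CaCO3) = 1.73974 mol, so theoretical mass = 1.73974 × 100.09 = 174.130 g.
At 92.24% yield, actual mass of CaCO3 = 174.130 × 0.9224 = 160.618 g.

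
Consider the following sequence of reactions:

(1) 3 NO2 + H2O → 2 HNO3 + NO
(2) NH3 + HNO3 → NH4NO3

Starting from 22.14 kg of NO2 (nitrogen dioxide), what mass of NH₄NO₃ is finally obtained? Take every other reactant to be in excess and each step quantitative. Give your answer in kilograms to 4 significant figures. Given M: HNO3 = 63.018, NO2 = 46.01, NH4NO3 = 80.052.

22.14 kg = 22140 g.
n(NO2) = 22140 / 46.01 = 481.20 mol.
Step 1 gives a 3:2 ratio of NO2 to HNO3, so n(HNO3) = 320.80 mol.
In step 2 the HNO3:NH4NO3 ratio is 1:1, so n(NH4NO3) = 320.80 mol.
Mass of NH4NO3 = 320.80 × 80.052 = 25681 g = 25.68 kg.

25.68 kg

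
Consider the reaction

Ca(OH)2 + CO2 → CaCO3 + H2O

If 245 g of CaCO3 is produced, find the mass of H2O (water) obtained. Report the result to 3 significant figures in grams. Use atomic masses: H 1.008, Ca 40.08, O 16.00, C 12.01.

44.1 g

M(CaCO3) = 40.08 + 12.01 + 3(16.00) = 100.09 g/mol.
M(H2O) = 2(1.008) + 16.00 = 18.016 g/mol.
n(CaCO3) = 245.0 g / 100.09 g/mol = 2.448 mol.
From the equation the CaCO3:H2O mole ratio is 1:1, so n(H2O) = 2.448 × 1/1 = 2.448 mol.
Mass of H2O = 2.448 mol × 18.016 g/mol = 44.10 g.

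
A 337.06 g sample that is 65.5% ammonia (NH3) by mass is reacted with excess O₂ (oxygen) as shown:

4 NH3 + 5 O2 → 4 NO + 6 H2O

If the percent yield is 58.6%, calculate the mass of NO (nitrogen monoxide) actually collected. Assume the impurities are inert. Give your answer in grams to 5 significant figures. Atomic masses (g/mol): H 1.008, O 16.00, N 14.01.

Pure NH3 available = 337.06 g × 0.655 = 220.774 g.
M(NH3) = 14.01 + 3(1.008) = 17.034 g/mol.
M(NO) = 14.01 + 16.00 = 30.01 g/mol.
n(NH3) = 220.774 g / 17.034 g/mol = 12.9608 mol.
From the equation the NH3:NO mole ratio is 4:4, so n(NO) = 12.9608 × 4/4 = 12.9608 mol.
Mass of NO = 12.9608 mol × 30.01 g/mol = 388.954 g.
Actual mass collected = 388.954 g × 0.586 = 227.927 g.

227.93 g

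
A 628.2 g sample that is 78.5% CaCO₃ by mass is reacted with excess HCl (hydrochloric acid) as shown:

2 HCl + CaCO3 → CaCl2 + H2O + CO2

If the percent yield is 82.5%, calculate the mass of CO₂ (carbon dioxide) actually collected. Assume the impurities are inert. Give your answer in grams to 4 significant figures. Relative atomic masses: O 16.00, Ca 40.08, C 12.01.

178.9 g

Pure CaCO3 available = 628.2 g × 0.785 = 493.14 g.
M(CaCO3) = 40.08 + 12.01 + 3(16.00) = 100.09 g/mol.
M(CO2) = 12.01 + 2(16.00) = 44.01 g/mol.
n(CaCO3) = 493.14 g / 100.09 g/mol = 4.9269 mol.
From the equation the CaCO3:CO2 mole ratio is 1:1, so n(CO2) = 4.9269 × 1/1 = 4.9269 mol.
Mass of CO2 = 4.9269 mol × 44.01 g/mol = 216.83 g.
Actual mass collected = 216.83 g × 0.825 = 178.89 g.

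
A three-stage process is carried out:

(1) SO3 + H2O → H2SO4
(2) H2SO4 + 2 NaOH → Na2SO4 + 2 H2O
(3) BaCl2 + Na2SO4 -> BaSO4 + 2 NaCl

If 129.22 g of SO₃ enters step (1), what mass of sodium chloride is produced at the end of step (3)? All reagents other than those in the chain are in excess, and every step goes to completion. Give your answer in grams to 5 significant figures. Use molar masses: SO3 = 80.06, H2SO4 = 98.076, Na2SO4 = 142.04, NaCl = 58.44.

n(SO3) = 129.22 / 80.06 = 1.61404 mol.
Reaction (1): SO3→H2SO4 ratio 1:1 ⇒ n(H2SO4) = 1.61404 mol.
Reaction (2): H2SO4→Na2SO4 ratio 1:1 ⇒ n(Na2SO4) = 1.61404 mol.
Reaction (3): Na2SO4→NaCl ratio 1:2 ⇒ n(NaCl) = 3.22808 mol.
Mass of NaCl = 3.22808 × 58.44 = 188.649 g.

188.65 g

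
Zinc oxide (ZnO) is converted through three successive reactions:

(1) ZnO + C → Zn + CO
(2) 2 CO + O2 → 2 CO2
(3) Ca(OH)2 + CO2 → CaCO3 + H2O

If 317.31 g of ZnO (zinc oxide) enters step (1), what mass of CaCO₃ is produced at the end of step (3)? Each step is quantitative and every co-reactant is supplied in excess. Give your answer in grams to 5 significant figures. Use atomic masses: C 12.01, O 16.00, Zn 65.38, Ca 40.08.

390.26 g

M(ZnO) = 65.38 + 16.00 = 81.38 g/mol.
M(CaCO3) = 40.08 + 12.01 + 3(16.00) = 100.09 g/mol.
n(ZnO) = 317.31 / 81.38 = 3.89912 mol.
Reaction (1): ZnO→CO ratio 1:1 ⇒ n(CO) = 3.89912 mol.
Reaction (2): CO→CO2 ratio 2:2 ⇒ n(CO2) = 3.89912 mol.
Reaction (3): CO2→CaCO3 ratio 1:1 ⇒ n(CaCO3) = 3.89912 mol.
Mass of CaCO3 = 3.89912 × 100.09 = 390.262 g.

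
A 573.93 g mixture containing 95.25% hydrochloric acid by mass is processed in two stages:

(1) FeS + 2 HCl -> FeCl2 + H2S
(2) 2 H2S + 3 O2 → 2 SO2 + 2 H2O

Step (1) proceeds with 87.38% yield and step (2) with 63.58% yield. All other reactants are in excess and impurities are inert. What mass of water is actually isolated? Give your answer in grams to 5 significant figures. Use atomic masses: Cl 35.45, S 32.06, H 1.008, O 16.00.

75.040 g

Pure HCl = 573.93 × 0.9525 = 546.668 g.
M(HCl) = 1.008 + 35.45 = 36.458 g/mol.
M(H2O) = 2(1.008) + 16.00 = 18.016 g/mol.
n(HCl) = 546.668 / 36.458 = 14.9945 mol.
Step 1 (HCl:H2S = 2:1): theoretical n(H2S) = 7.49723 mol; at 87.38% yield, n(H2S) = 6.55108 mol.
Step 2 (H2S:H2O = 2:2): theoretical n(H2O) = 6.55108 mol, so theoretical mass = 6.55108 × 18.016 = 118.024 g.
At 63.58% yield, actual mass of H2O = 118.024 × 0.6358 = 75.0399 g.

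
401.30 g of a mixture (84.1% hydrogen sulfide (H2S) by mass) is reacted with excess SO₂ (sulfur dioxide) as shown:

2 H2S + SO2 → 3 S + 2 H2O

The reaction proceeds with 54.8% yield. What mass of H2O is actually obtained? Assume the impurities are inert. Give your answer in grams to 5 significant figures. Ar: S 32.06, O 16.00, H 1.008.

97.781 g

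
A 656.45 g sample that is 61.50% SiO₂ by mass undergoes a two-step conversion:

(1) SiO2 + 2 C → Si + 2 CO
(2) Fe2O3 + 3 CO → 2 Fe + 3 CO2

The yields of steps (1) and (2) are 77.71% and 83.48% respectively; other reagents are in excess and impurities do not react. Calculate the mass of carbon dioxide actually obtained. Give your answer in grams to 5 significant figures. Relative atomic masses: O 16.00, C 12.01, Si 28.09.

Pure SiO2 = 656.45 × 0.6150 = 403.717 g.
M(SiO2) = 28.09 + 2(16.00) = 60.09 g/mol.
M(CO2) = 12.01 + 2(16.00) = 44.01 g/mol.
n(SiO2) = 403.717 / 60.09 = 6.71853 mol.
Step 1 (SiO2:CO = 1:2): theoretical n(CO) = 13.4371 mol; at 77.71% yield, n(CO) = 10.4419 mol.
Step 2 (CO:CO2 = 3:3): theoretical n(CO2) = 10.4419 mol, so theoretical mass = 10.4419 × 44.01 = 459.550 g.
At 83.48% yield, actual mass of CO2 = 459.550 × 0.8348 = 383.632 g.

383.63 g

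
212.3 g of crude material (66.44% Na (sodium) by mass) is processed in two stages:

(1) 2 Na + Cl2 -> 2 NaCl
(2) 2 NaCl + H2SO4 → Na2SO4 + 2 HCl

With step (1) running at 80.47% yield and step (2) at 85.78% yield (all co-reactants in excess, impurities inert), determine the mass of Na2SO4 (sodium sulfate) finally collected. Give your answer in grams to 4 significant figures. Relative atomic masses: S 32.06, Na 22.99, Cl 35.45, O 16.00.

Pure Na = 212.3 × 0.6644 = 141.05 g.
M(Na) = 22.99 g/mol.
M(Na2SO4) = 2(22.99) + 32.06 + 4(16.00) = 142.04 g/mol.
n(Na) = 141.05 / 22.99 = 6.1354 mol.
Step 1 (Na:NaCl = 2:2): theoretical n(NaCl) = 6.1354 mol; at 80.47% yield, n(NaCl) = 4.9371 mol.
Step 2 (NaCl:Na2SO4 = 2:1): theoretical n(Na2SO4) = 2.4686 mol, so theoretical mass = 2.4686 × 142.04 = 350.64 g.
At 85.78% yield, actual mass of Na2SO4 = 350.64 × 0.8578 = 300.77 g.

300.8 g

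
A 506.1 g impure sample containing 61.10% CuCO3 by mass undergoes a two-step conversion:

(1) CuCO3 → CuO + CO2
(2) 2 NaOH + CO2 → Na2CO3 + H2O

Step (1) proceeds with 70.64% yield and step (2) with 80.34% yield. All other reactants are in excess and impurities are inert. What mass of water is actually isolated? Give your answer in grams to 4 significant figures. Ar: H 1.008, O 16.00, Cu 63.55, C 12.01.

25.59 g

Pure CuCO3 = 506.1 × 0.6110 = 309.23 g.
M(CuCO3) = 63.55 + 12.01 + 3(16.00) = 123.56 g/mol.
M(H2O) = 2(1.008) + 16.00 = 18.016 g/mol.
n(CuCO3) = 309.23 / 123.56 = 2.5026 mol.
Step 1 (CuCO3:CO2 = 1:1): theoretical n(CO2) = 2.5026 mol; at 70.64% yield, n(CO2) = 1.7679 mol.
Step 2 (CO2:H2O = 1:1): theoretical n(H2O) = 1.7679 mol, so theoretical mass = 1.7679 × 18.016 = 31.850 g.
At 80.34% yield, actual mass of H2O = 31.850 × 0.8034 = 25.588 g.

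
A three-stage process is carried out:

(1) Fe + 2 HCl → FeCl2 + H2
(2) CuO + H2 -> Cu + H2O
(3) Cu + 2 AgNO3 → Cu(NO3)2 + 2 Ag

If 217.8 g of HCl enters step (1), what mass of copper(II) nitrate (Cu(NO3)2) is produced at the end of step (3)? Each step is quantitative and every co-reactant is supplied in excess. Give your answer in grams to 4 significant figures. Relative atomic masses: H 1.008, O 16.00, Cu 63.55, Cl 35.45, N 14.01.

560.3 g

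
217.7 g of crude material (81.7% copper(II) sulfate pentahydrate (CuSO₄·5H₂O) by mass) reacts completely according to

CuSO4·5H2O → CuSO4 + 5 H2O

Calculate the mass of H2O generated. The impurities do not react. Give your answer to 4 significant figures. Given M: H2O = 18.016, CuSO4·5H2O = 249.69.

Mass of pure CuSO4·5H2O = 217.7 g × 0.817 = 177.86 g.
n(CuSO4·5H2O) = 177.86 g / 249.69 g/mol = 0.71233 mol.
From the equation the CuSO4·5H2O:H2O mole ratio is 1:5, so n(H2O) = 0.71233 × 5/1 = 3.5616 mol.
Mass of H2O = 3.5616 mol × 18.016 g/mol = 64.166 g.

64.17 g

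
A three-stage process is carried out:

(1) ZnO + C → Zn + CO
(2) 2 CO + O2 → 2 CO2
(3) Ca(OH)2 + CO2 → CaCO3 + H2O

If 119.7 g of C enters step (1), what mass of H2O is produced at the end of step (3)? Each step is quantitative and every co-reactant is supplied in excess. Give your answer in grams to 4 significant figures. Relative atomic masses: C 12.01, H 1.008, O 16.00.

179.6 g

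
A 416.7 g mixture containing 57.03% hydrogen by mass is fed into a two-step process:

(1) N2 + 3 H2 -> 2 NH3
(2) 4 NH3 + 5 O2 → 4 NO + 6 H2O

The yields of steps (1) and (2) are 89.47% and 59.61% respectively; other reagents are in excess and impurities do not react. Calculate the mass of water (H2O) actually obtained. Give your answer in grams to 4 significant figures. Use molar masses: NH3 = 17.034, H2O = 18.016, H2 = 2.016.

1133 g

Pure H2 = 416.7 × 0.5703 = 237.64 g.
n(H2) = 237.64 / 2.016 = 117.88 mol.
Step 1 (H2:NH3 = 3:2): theoretical n(NH3) = 78.586 mol; at 89.47% yield, n(NH3) = 70.311 mol.
Step 2 (NH3:H2O = 4:6): theoretical n(H2O) = 105.47 mol, so theoretical mass = 105.47 × 18.016 = 1900.1 g.
At 59.61% yield, actual mass of H2O = 1900.1 × 0.5961 = 1132.6 g.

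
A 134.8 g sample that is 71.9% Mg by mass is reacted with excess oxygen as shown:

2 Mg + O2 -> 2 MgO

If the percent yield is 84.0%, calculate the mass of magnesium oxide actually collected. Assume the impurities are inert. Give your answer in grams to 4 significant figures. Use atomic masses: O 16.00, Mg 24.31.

135.0 g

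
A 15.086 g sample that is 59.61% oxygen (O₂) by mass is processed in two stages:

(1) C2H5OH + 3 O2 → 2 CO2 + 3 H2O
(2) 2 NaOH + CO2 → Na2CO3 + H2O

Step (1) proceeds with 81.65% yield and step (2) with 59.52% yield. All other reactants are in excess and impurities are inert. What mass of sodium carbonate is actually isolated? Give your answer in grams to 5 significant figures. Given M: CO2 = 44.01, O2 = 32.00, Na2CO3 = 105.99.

9.6502 g

Pure O2 = 15.086 × 0.5961 = 8.99276 g.
n(O2) = 8.99276 / 32.00 = 0.281024 mol.
Step 1 (O2:CO2 = 3:2): theoretical n(CO2) = 0.187349 mol; at 81.65% yield, n(CO2) = 0.152971 mol.
Step 2 (CO2:Na2CO3 = 1:1): theoretical n(Na2CO3) = 0.152971 mol, so theoretical mass = 0.152971 × 105.99 = 16.2134 g.
At 59.52% yield, actual mass of Na2CO3 = 16.2134 × 0.5952 = 9.65019 g.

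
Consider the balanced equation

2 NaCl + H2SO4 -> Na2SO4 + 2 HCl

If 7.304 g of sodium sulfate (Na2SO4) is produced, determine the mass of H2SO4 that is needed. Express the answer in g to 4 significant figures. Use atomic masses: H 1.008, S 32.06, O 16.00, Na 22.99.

M(Na2SO4) = 2(22.99) + 32.06 + 4(16.00) = 142.04 g/mol.
M(H2SO4) = 2(1.008) + 32.06 + 4(16.00) = 98.076 g/mol.
n(Na2SO4) = 7.3040 g / 142.04 g/mol = 0.051422 mol.
From the equation the Na2SO4:H2SO4 mole ratio is 1:1, so n(H2SO4) = 0.051422 × 1/1 = 0.051422 mol.
Mass of H2SO4 = 0.051422 mol × 98.076 g/mol = 5.0433 g.

5.043 g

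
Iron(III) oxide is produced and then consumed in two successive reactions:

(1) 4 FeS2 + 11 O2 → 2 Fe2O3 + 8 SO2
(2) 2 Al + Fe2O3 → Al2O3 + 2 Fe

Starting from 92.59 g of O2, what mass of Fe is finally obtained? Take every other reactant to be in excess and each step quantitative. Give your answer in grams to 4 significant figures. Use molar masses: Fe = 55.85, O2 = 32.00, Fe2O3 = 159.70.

58.76 g

n(O2) = 92.590 / 32.00 = 2.8934 mol.
Step 1 gives a 11:2 ratio of O2 to Fe2O3, so n(Fe2O3) = 0.52608 mol.
In step 2 the Fe2O3:Fe ratio is 1:2, so n(Fe) = 1.0522 mol.
Mass of Fe = 1.0522 × 55.85 = 58.763 g.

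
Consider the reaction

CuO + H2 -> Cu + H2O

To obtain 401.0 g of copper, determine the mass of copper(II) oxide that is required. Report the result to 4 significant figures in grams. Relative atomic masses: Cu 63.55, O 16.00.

M(Cu) = 63.55 g/mol.
M(CuO) = 63.55 + 16.00 = 79.55 g/mol.
n(Cu) = 401.00 g / 63.55 g/mol = 6.3100 mol.
From the equation the Cu:CuO mole ratio is 1:1, so n(CuO) = 6.3100 × 1/1 = 6.3100 mol.
Mass of CuO = 6.3100 mol × 79.55 g/mol = 501.96 g.

502.0 g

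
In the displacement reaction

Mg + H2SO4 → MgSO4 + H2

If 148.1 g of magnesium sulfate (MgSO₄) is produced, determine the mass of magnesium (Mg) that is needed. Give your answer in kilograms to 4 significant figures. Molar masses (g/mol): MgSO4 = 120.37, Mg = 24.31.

0.02991 kg

n(MgSO4) = 148.10 g / 120.37 g/mol = 1.2304 mol.
From the equation the MgSO4:Mg mole ratio is 1:1, so n(Mg) = 1.2304 × 1/1 = 1.2304 mol.
Mass of Mg = 1.2304 mol × 24.31 g/mol = 29.910 g.
Converting to kg: 29.910 g = 0.02991 kg.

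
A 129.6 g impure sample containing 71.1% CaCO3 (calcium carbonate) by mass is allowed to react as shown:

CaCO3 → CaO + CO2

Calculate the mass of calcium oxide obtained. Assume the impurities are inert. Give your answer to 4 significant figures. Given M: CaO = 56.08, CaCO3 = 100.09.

51.63 g

Mass of pure CaCO3 = 129.6 g × 0.711 = 92.146 g.
n(CaCO3) = 92.146 g / 100.09 g/mol = 0.92063 mol.
From the equation the CaCO3:CaO mole ratio is 1:1, so n(CaO) = 0.92063 × 1/1 = 0.92063 mol.
Mass of CaO = 0.92063 mol × 56.08 g/mol = 51.629 g.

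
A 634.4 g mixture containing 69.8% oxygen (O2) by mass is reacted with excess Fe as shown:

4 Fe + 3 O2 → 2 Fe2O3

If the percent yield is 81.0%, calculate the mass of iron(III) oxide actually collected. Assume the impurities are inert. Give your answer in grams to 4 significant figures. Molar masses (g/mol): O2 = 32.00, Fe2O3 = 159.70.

1193 g

Pure O2 available = 634.4 g × 0.698 = 442.81 g.
n(O2) = 442.81 g / 32.00 g/mol = 13.838 mol.
From the equation the O2:Fe2O3 mole ratio is 3:2, so n(Fe2O3) = 13.838 × 2/3 = 9.2252 mol.
Mass of Fe2O3 = 9.2252 mol × 159.70 g/mol = 1473.3 g.
Actual mass collected = 1473.3 g × 0.810 = 1193.3 g.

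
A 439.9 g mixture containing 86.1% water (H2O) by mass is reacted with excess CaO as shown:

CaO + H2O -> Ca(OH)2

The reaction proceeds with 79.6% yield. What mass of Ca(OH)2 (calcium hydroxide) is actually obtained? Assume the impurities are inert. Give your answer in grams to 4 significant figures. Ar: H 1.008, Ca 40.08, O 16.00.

1240 g

Pure H2O available = 439.9 g × 0.861 = 378.75 g.
M(H2O) = 2(1.008) + 16.00 = 18.016 g/mol.
M(Ca(OH)2) = 40.08 + 2(16.00) + 2(1.008) = 74.096 g/mol.
n(H2O) = 378.75 g / 18.016 g/mol = 21.023 mol.
From the equation the H2O:Ca(OH)2 mole ratio is 1:1, so n(Ca(OH)2) = 21.023 × 1/1 = 21.023 mol.
Mass of Ca(OH)2 = 21.023 mol × 74.096 g/mol = 1557.7 g.
Actual mass collected = 1557.7 g × 0.796 = 1240.0 g.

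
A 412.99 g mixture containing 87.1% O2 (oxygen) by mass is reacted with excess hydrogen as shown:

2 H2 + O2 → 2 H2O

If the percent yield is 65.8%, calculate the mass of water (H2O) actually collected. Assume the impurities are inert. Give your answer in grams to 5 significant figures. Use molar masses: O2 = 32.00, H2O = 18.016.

266.52 g

Pure O2 available = 412.99 g × 0.871 = 359.714 g.
n(O2) = 359.714 g / 32.00 g/mol = 11.2411 mol.
From the equation the O2:H2O mole ratio is 1:2, so n(H2O) = 11.2411 × 2/1 = 22.4821 mol.
Mass of H2O = 22.4821 mol × 18.016 g/mol = 405.038 g.
Actual mass collected = 405.038 g × 0.658 = 266.515 g.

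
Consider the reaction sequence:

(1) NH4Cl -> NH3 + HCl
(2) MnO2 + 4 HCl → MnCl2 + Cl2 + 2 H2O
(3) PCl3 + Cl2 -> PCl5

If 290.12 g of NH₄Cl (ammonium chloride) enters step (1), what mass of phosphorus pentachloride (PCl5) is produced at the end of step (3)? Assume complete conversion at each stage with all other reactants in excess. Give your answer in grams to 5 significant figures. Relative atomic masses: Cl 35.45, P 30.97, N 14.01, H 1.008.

M(NH4Cl) = 14.01 + 4(1.008) + 35.45 = 53.492 g/mol.
M(PCl5) = 30.97 + 5(35.45) = 208.22 g/mol.
n(NH4Cl) = 290.12 / 53.492 = 5.42361 mol.
Reaction (1): NH4Cl→HCl ratio 1:1 ⇒ n(HCl) = 5.42361 mol.
Reaction (2): HCl→Cl2 ratio 4:1 ⇒ n(Cl2) = 1.35590 mol.
Reaction (3): Cl2→PCl5 ratio 1:1 ⇒ n(PCl5) = 1.35590 mol.
Mass of PCl5 = 1.35590 × 208.22 = 282.326 g.

282.33 g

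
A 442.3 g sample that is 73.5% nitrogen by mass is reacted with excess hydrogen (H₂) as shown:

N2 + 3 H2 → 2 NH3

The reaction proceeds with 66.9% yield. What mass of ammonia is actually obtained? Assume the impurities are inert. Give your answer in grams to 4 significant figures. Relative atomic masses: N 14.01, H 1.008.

264.4 g

Pure N2 available = 442.3 g × 0.735 = 325.09 g.
M(N2) = 2(14.01) = 28.02 g/mol.
M(NH3) = 14.01 + 3(1.008) = 17.034 g/mol.
n(N2) = 325.09 g / 28.02 g/mol = 11.602 mol.
From the equation the N2:NH3 mole ratio is 1:2, so n(NH3) = 11.602 × 2/1 = 23.204 mol.
Mass of NH3 = 23.204 mol × 17.034 g/mol = 395.26 g.
Actual mass collected = 395.26 g × 0.669 = 264.43 g.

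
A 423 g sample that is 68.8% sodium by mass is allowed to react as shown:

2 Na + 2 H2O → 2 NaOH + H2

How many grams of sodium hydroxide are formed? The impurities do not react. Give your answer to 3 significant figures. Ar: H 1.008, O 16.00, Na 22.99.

Mass of pure Na = 423 g × 0.688 = 291.0 g.
M(Na) = 22.99 g/mol.
M(NaOH) = 22.99 + 16.00 + 1.008 = 39.998 g/mol.
n(Na) = 291.0 g / 22.99 g/mol = 12.66 mol.
From the equation the Na:NaOH mole ratio is 2:2, so n(NaOH) = 12.66 × 2/2 = 12.66 mol.
Mass of NaOH = 12.66 mol × 39.998 g/mol = 506.3 g.

506 g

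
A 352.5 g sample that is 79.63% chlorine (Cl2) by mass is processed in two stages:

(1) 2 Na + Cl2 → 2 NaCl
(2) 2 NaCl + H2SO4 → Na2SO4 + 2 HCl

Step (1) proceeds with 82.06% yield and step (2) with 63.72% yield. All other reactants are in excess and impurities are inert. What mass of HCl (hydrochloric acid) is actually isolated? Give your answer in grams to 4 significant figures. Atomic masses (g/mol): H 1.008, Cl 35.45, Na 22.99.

Pure Cl2 = 352.5 × 0.7963 = 280.70 g.
M(Cl2) = 2(35.45) = 70.90 g/mol.
M(HCl) = 1.008 + 35.45 = 36.458 g/mol.
n(Cl2) = 280.70 / 70.90 = 3.9590 mol.
Step 1 (Cl2:NaCl = 1:2): theoretical n(NaCl) = 7.9181 mol; at 82.06% yield, n(NaCl) = 6.4976 mol.
Step 2 (NaCl:HCl = 2:2): theoretical n(HCl) = 6.4976 mol, so theoretical mass = 6.4976 × 36.458 = 236.89 g.
At 63.72% yield, actual mass of HCl = 236.89 × 0.6372 = 150.95 g.

150.9 g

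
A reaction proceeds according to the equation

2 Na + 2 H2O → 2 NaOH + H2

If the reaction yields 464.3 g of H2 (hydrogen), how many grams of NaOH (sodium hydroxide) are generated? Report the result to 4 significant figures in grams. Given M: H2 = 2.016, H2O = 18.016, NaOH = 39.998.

18420 g

n(H2) = 464.30 g / 2.016 g/mol = 230.31 mol.
From the equation the H2:NaOH mole ratio is 1:2, so n(NaOH) = 230.31 × 2/1 = 460.62 mol.
Mass of NaOH = 460.62 mol × 39.998 g/mol = 18424 g.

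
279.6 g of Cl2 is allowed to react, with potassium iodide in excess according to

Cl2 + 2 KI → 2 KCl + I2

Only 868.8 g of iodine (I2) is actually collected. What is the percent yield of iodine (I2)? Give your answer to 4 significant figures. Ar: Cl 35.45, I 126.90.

M(Cl2) = 2(35.45) = 70.90 g/mol.
M(I2) = 2(126.90) = 253.80 g/mol.
n(Cl2) = 279.60 g / 70.90 g/mol = 3.9436 mol.
From the equation the Cl2:I2 mole ratio is 1:1, so n(I2) = 3.9436 × 1/1 = 3.9436 mol.
Mass of I2 = 3.9436 mol × 253.80 g/mol = 1000.9 g.
This is the theoretical yield. Percent yield = 868.8 g / 1000.9 g × 100% = 86.804%.

86.80 %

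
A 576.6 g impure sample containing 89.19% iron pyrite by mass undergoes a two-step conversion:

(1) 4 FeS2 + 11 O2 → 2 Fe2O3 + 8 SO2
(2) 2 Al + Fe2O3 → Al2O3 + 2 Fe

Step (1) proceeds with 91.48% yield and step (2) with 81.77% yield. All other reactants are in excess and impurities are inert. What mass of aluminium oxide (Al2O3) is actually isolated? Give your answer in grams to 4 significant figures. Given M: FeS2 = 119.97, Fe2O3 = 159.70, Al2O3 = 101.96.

Pure FeS2 = 576.6 × 0.8919 = 514.27 g.
n(FeS2) = 514.27 / 119.97 = 4.2867 mol.
Step 1 (FeS2:Fe2O3 = 4:2): theoretical n(Fe2O3) = 2.1433 mol; at 91.48% yield, n(Fe2O3) = 1.9607 mol.
Step 2 (Fe2O3:Al2O3 = 1:1): theoretical n(Al2O3) = 1.9607 mol, so theoretical mass = 1.9607 × 101.96 = 199.91 g.
At 81.77% yield, actual mass of Al2O3 = 199.91 × 0.8177 = 163.47 g.

163.5 g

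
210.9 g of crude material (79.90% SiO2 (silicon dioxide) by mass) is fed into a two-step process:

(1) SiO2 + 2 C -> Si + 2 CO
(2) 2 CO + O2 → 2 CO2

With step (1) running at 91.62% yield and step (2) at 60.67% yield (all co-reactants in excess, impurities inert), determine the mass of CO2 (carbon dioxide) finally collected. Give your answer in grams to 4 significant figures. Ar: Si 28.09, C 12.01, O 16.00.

Pure SiO2 = 210.9 × 0.7990 = 168.51 g.
M(SiO2) = 28.09 + 2(16.00) = 60.09 g/mol.
M(CO2) = 12.01 + 2(16.00) = 44.01 g/mol.
n(SiO2) = 168.51 / 60.09 = 2.8043 mol.
Step 1 (SiO2:CO = 1:2): theoretical n(CO) = 5.6086 mol; at 91.62% yield, n(CO) = 5.1386 mol.
Step 2 (CO:CO2 = 2:2): theoretical n(CO2) = 5.1386 mol, so theoretical mass = 5.1386 × 44.01 = 226.15 g.
At 60.67% yield, actual mass of CO2 = 226.15 × 0.6067 = 137.20 g.

137.2 g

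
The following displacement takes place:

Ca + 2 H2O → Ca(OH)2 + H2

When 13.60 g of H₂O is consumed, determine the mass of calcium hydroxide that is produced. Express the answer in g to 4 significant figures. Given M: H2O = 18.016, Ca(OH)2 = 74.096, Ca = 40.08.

27.97 g

n(H2O) = 13.600 g / 18.016 g/mol = 0.75488 mol.
From the equation the H2O:Ca(OH)2 mole ratio is 2:1, so n(Ca(OH)2) = 0.75488 × 1/2 = 0.37744 mol.
Mass of Ca(OH)2 = 0.37744 mol × 74.096 g/mol = 27.967 g.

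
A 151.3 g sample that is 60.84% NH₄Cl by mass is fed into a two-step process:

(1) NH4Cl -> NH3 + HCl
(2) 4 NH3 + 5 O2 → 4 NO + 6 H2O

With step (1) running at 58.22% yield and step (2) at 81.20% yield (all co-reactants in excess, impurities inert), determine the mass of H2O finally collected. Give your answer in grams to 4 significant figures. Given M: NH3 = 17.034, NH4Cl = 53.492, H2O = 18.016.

21.98 g

Pure NH4Cl = 151.3 × 0.6084 = 92.051 g.
n(NH4Cl) = 92.051 / 53.492 = 1.7208 mol.
Step 1 (NH4Cl:NH3 = 1:1): theoretical n(NH3) = 1.7208 mol; at 58.22% yield, n(NH3) = 1.0019 mol.
Step 2 (NH3:H2O = 4:6): theoretical n(H2O) = 1.5028 mol, so theoretical mass = 1.5028 × 18.016 = 27.075 g.
At 81.20% yield, actual mass of H2O = 27.075 × 0.8120 = 21.985 g.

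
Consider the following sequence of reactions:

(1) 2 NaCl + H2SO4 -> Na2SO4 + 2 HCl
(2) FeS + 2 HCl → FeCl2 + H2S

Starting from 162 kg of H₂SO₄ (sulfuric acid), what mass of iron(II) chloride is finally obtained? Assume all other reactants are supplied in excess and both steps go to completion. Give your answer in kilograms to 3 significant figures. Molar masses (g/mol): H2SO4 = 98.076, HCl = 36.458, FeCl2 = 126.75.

162 kg = 162000 g.
n(H2SO4) = 162000 / 98.076 = 1652 mol.
Step 1 gives a 1:2 ratio of H2SO4 to HCl, so n(HCl) = 3304 mol.
In step 2 the HCl:FeCl2 ratio is 2:1, so n(FeCl2) = 1652 mol.
Mass of FeCl2 = 1652 × 126.75 = 209400 g = 209 kg.

209 kg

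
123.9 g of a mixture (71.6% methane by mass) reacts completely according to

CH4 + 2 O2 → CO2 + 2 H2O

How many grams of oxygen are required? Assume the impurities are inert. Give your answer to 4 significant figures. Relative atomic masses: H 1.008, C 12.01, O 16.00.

353.9 g

Mass of pure CH4 = 123.9 g × 0.716 = 88.712 g.
M(CH4) = 12.01 + 4(1.008) = 16.042 g/mol.
M(O2) = 2(16.00) = 32.00 g/mol.
n(CH4) = 88.712 g / 16.042 g/mol = 5.5300 mol.
From the equation the CH4:O2 mole ratio is 1:2, so n(O2) = 5.5300 × 2/1 = 11.060 mol.
Mass of O2 = 11.060 mol × 32.00 g/mol = 353.92 g.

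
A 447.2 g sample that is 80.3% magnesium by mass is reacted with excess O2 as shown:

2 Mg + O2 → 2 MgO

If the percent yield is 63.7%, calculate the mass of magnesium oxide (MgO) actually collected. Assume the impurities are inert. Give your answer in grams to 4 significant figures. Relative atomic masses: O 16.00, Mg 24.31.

379.3 g

Pure Mg available = 447.2 g × 0.803 = 359.10 g.
M(Mg) = 24.31 g/mol.
M(MgO) = 24.31 + 16.00 = 40.31 g/mol.
n(Mg) = 359.10 g / 24.31 g/mol = 14.772 mol.
From the equation the Mg:MgO mole ratio is 2:2, so n(MgO) = 14.772 × 2/2 = 14.772 mol.
Mass of MgO = 14.772 mol × 40.31 g/mol = 595.45 g.
Actual mass collected = 595.45 g × 0.637 = 379.30 g.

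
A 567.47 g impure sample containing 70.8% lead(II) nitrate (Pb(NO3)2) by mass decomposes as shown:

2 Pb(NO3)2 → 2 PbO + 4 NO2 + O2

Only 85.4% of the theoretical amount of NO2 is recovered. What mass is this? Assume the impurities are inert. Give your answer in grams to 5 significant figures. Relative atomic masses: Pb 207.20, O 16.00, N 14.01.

95.323 g

Pure Pb(NO3)2 available = 567.47 g × 0.708 = 401.769 g.
M(Pb(NO3)2) = 207.20 + 2(14.01) + 6(16.00) = 331.22 g/mol.
M(NO2) = 14.01 + 2(16.00) = 46.01 g/mol.
n(Pb(NO3)2) = 401.769 g / 331.22 g/mol = 1.21300 mol.
From the equation the Pb(NO3)2:NO2 mole ratio is 2:4, so n(NO2) = 1.21300 × 4/2 = 2.42599 mol.
Mass of NO2 = 2.42599 mol × 46.01 g/mol = 111.620 g.
Actual mass collected = 111.620 g × 0.854 = 95.3234 g.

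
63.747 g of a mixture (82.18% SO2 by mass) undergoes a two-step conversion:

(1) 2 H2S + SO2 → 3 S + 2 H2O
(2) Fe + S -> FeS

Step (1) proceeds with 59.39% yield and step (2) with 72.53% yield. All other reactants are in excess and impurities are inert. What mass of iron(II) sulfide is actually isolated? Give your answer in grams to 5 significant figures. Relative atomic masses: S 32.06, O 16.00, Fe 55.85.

92.903 g

Pure SO2 = 63.747 × 0.8218 = 52.3873 g.
M(SO2) = 32.06 + 2(16.00) = 64.06 g/mol.
M(FeS) = 55.85 + 32.06 = 87.91 g/mol.
n(SO2) = 52.3873 / 64.06 = 0.817785 mol.
Step 1 (SO2:S = 1:3): theoretical n(S) = 2.45335 mol; at 59.39% yield, n(S) = 1.45705 mol.
Step 2 (S:FeS = 1:1): theoretical n(FeS) = 1.45705 mol, so theoretical mass = 1.45705 × 87.91 = 128.089 g.
At 72.53% yield, actual mass of FeS = 128.089 × 0.7253 = 92.9029 g.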